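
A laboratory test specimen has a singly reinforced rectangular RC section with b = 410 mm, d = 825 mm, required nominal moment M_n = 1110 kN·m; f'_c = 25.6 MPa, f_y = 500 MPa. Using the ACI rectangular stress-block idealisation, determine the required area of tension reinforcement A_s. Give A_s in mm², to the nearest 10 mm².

With M_n = 0.85 f'_c a b (d − a/2), solve the quadratic for a:
a = d − √(d² − 2M_n/(0.85 f'_c b)) = 825 − √(825² − 2 × 1110×10⁶/(0.85 × 25.6 × 410)) = 167.89 mm.
A_s = 0.85 f'_c a b / f_y = 0.85 × 25.6 × 167.89 × 410 / 500 = 2995.7 mm².

A_s ≈ 3000 mm²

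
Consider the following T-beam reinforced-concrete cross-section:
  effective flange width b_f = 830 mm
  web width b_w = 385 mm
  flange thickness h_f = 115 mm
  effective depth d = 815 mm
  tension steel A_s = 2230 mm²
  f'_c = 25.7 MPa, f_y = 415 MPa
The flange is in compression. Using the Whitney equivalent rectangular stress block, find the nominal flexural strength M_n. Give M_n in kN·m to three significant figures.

Tension: T = A_s f_y = 2230 × 415 = 925450 N.
Try a within the flange: a = T/(0.85 f'_c b_f) = 925450/(0.85 × 25.7 × 830) = 51.04 mm.
Since a = 51.04 ≤ h_f = 115 mm, the stress block lies entirely in the flange; analyse as a rectangular beam of width b_f.
M_n = T(d − a/2) = 925450 × (815 − 25.52) = 730.62 × 10⁶ N·mm.
M_n = 730.62 kN·m.

M_n ≈ 731 kN·m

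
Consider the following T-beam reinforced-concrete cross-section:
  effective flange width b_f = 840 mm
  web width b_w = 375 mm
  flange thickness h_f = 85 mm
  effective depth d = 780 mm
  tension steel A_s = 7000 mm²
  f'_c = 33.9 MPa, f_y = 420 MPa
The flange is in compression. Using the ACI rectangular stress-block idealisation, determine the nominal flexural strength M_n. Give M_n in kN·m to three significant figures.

M_n ≈ 2090 kN·m

Tension: T = A_s f_y = 7000 × 420 = 2940000 N.
Try a within the flange: a = T/(0.85 f'_c b_f) = 2940000/(0.85 × 33.9 × 840) = 121.46 mm.
a = 121.46 > h_f = 85 mm: the block extends into the web. Split into flange-overhang and web parts.
C_f = 0.85 f'_c (b_f − b_w) h_f = 0.85 × 33.9 × (840 − 375) × 85 = 1138913 N.
Remaining web compression depth: a_w = (T − C_f)/(0.85 f'_c b_w) = (2940000 − 1138913)/(0.85 × 33.9 × 375) = 166.68 mm.
M_n = C_f(d − h_f/2) + (T − C_f)(d − a_w/2) = 1138913 × (780 − 42.5) + 1801087 × (780 − 83.34) = 839.95 + 1254.75 = 2094.70 × 10⁶ N·mm.
M_n = 2094.70 kN·m.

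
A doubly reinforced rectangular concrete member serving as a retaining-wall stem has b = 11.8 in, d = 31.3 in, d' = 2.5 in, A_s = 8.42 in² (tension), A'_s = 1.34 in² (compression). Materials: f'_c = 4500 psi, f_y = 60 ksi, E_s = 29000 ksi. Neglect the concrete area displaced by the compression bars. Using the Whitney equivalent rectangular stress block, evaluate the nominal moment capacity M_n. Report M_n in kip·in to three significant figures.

Assume both steels yield.
a = (A_s − A'_s) f_y/(0.85 f'_c b) = (8.42 − 1.34) × 60/(0.85 × 4.5 × 11.8) = 9.412 in.
c = a/β₁ = 9.412/0.825 = 11.408 in; ε'_s = 0.003(c − d')/c = 0.0023 ≥ ε_y = 0.0021, so the compression steel yields.
M_n = (A_s − A'_s) f_y (d − a/2) + A'_s f_y (d − d') = 424.8 × (31.3 − 4.706) + 80.4 × (31.3 − 2.5) = 11297.1 + 2315.5 = 13612.6 kip·in.

M_n ≈ 13600 kip·in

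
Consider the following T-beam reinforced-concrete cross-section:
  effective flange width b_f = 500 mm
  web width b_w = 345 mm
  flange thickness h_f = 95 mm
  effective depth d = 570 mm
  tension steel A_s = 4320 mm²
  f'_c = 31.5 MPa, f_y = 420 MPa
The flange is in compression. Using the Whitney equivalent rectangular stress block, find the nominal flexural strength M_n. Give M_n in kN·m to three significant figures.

Tension: T = A_s f_y = 4320 × 420 = 1814400 N.
Try a within the flange: a = T/(0.85 f'_c b_f) = 1814400/(0.85 × 31.5 × 500) = 135.53 mm.
a = 135.53 > h_f = 95 mm: the block extends into the web. Split into flange-overhang and web parts.
C_f = 0.85 f'_c (b_f − b_w) h_f = 0.85 × 31.5 × (500 − 345) × 95 = 394262 N.
Remaining web compression depth: a_w = (T − C_f)/(0.85 f'_c b_w) = (1814400 − 394262)/(0.85 × 31.5 × 345) = 153.74 mm.
M_n = C_f(d − h_f/2) + (T − C_f)(d − a_w/2) = 394262 × (570 − 47.5) + 1420138 × (570 − 76.87) = 206.00 + 700.31 = 906.31 × 10⁶ N·mm.
M_n = 906.31 kN·m.

M_n ≈ 906 kN·m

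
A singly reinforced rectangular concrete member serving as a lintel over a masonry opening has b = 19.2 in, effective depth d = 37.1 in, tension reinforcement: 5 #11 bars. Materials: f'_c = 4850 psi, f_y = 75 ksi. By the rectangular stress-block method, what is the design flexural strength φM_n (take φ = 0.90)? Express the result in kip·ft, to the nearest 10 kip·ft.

A_s = 5 × 1.56 = 7.8 in².
T = A_s f_y = 7.8 × 75 = 585 kips.
a = T/(0.85 f'_c b) = 585/(0.85 × 4.85 × 19.2) = 7.391 in.
M_n = T(d − a/2) = 585 × (37.1 − 3.6955) = 19541.6 kip·in = 19541.6/12 = 1628.47 kip·ft.
φM_n = 0.90 × 1628.47 = 1465.62 kip·ft.

φM_n ≈ 1470 kip·ft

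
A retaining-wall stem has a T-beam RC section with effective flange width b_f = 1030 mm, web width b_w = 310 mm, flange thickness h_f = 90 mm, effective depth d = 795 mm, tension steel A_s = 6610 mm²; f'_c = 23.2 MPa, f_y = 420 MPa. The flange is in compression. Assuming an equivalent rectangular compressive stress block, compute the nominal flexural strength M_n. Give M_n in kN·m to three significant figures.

M_n ≈ 1970 kN·m

Tension: T = A_s f_y = 6610 × 420 = 2776200 N.
Try a within the flange: a = T/(0.85 f'_c b_f) = 2776200/(0.85 × 23.2 × 1030) = 136.68 mm.
a = 136.68 > h_f = 90 mm: the block extends into the web. Split into flange-overhang and web parts.
C_f = 0.85 f'_c (b_f − b_w) h_f = 0.85 × 23.2 × (1030 − 310) × 90 = 1277856 N.
Remaining web compression depth: a_w = (T − C_f)/(0.85 f'_c b_w) = (2776200 − 1277856)/(0.85 × 23.2 × 310) = 245.10 mm.
M_n = C_f(d − h_f/2) + (T − C_f)(d − a_w/2) = 1277856 × (795 − 45) + 1498344 × (795 − 122.55) = 958.39 + 1007.56 = 1965.95 × 10⁶ N·mm.
M_n = 1965.95 kN·m.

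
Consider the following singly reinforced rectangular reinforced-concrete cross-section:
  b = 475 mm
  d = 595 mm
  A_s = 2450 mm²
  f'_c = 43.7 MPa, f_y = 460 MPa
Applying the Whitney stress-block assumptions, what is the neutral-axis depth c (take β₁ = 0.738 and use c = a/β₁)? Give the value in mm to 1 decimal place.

T = A_s f_y = 2450 × 460 = 1127000 N = 1127 kN.
Setting C = 0.85 f'_c a b equal to T: a = 1127000/(0.85 × 43.7 × 475) = 63.875 mm.
With β₁ = 0.738, c = a/β₁ = 63.875/0.738 = 86.6 mm.

c ≈ 86.6 mm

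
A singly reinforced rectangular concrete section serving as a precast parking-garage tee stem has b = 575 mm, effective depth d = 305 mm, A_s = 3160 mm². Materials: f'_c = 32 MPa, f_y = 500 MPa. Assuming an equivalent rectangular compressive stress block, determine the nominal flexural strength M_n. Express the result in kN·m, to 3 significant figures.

T = A_s f_y = 3160 × 500 = 1580000 N = 1580 kN.
From C = T: a = T/(0.85 f'_c b) = 1580000/(0.85 × 32 × 575) = 101.02 mm.
M_n = T(d − a/2) = 1580 kN × (305 − 50.51) mm = 402.09 kN·m.

M_n ≈ 402 kN·m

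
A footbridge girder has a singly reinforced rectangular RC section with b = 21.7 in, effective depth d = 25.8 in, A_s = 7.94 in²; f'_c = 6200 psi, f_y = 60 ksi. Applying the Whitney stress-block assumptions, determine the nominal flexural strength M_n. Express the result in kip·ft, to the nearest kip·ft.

T = A_s f_y = 7.94 × 60 = 476.4 kips.
a = T/(0.85 f'_c b) = 476.4/(0.85 × 6.2 × 21.7) = 4.166 in.
M_n = T(d − a/2) = 476.4 × (25.8 − 2.083) = 11298.8 kip·in = 11298.8/12 = 941.57 kip·ft.

M_n ≈ 942 kip·ft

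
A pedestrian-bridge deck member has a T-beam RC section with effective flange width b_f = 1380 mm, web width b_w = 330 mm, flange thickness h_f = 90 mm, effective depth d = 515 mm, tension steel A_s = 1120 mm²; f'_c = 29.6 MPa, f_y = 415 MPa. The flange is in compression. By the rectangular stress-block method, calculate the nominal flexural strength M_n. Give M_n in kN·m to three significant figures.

M_n ≈ 236 kN·m

Tension: T = A_s f_y = 1120 × 415 = 464800 N.
Try a within the flange: a = T/(0.85 f'_c b_f) = 464800/(0.85 × 29.6 × 1380) = 13.39 mm.
Since a = 13.39 ≤ h_f = 90 mm, the stress block lies entirely in the flange; analyse as a rectangular beam of width b_f.
M_n = T(d − a/2) = 464800 × (515 − 6.695) = 236.26 × 10⁶ N·mm.
M_n = 236.26 kN·m.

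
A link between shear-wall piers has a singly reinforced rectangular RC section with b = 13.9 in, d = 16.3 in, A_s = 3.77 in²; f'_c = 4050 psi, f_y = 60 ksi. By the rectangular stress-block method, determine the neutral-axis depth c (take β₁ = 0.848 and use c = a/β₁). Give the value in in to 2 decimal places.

T = A_s f_y = 3.77 × 60 = 226.2 kips.
a = T/(0.85 f'_c b) = 226.2/(0.85 × 4.05 × 13.9) = 4.7272 in.
With β₁ = 0.848, c = a/β₁ = 4.7272/0.848 = 5.57 in.

c ≈ 5.57 in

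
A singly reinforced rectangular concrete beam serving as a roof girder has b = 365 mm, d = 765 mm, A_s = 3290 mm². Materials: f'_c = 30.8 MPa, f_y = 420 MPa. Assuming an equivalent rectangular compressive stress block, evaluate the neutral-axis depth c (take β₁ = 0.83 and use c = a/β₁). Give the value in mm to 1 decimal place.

c ≈ 174.2 mm

T = A_s f_y = 3290 × 420 = 1381800 N = 1381.8 kN.
Setting C = 0.85 f'_c a b equal to T: a = 1381800/(0.85 × 30.8 × 365) = 144.605 mm.
With β₁ = 0.83, c = a/β₁ = 144.605/0.83 = 174.2 mm.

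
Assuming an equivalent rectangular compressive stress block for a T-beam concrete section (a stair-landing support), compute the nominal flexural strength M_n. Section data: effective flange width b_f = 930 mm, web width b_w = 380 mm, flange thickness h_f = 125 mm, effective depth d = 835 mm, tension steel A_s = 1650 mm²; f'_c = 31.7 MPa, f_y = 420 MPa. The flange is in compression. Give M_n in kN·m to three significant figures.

Tension: T = A_s f_y = 1650 × 420 = 693000 N.
Try a within the flange: a = T/(0.85 f'_c b_f) = 693000/(0.85 × 31.7 × 930) = 27.65 mm.
Since a = 27.65 ≤ h_f = 125 mm, the stress block lies entirely in the flange; analyse as a rectangular beam of width b_f.
M_n = T(d − a/2) = 693000 × (835 − 13.825) = 569.07 × 10⁶ N·mm.
M_n = 569.07 kN·m.

M_n ≈ 569 kN·m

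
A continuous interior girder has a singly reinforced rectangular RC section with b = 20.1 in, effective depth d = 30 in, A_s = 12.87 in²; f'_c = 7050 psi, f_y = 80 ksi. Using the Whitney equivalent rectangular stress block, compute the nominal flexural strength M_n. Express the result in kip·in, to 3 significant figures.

T = A_s f_y = 12.87 × 80 = 1029.6 kips.
a = T/(0.85 f'_c b) = 1029.6/(0.85 × 7.05 × 20.1) = 8.548 in.
M_n = T(d − a/2) = 1029.6 × (30 − 4.274) = 26487.5 kip·in.

M_n ≈ 26500 kip·in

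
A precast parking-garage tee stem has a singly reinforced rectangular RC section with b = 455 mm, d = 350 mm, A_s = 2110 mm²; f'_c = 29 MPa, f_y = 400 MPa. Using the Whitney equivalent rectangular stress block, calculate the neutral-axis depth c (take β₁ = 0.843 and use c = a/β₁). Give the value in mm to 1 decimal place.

c ≈ 89.3 mm

T = A_s f_y = 2110 × 400 = 844000 N = 844 kN.
Setting C = 0.85 f'_c a b equal to T: a = 844000/(0.85 × 29 × 455) = 75.251 mm.
With β₁ = 0.843, c = a/β₁ = 75.251/0.843 = 89.3 mm.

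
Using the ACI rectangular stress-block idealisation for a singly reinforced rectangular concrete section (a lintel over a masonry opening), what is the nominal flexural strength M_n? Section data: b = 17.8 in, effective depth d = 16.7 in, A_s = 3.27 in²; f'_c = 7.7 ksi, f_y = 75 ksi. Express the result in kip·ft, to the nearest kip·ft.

M_n ≈ 320 kip·ft

T = A_s f_y = 3.27 × 75 = 245.25 kips.
a = T/(0.85 f'_c b) = 245.25/(0.85 × 7.7 × 17.8) = 2.105 in.
M_n = T(d − a/2) = 245.25 × (16.7 − 1.0525) = 3837.5 kip·in = 3837.5/12 = 319.79 kip·ft.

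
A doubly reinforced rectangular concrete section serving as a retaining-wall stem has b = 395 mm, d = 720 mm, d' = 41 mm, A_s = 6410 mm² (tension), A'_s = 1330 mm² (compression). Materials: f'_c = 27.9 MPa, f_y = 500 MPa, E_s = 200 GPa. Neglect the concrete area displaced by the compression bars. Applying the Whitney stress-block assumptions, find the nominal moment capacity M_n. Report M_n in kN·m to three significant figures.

M_n ≈ 1940 kN·m

Assume both tension and compression steel yield.
Net tension couple steel: A_s − A'_s = 5080 mm².
a = (A_s − A'_s) f_y / (0.85 f'_c b) = 2540000/(0.85 × 27.9 × 395) = 271.15 mm.
c = a/β₁ = 271.15/0.85 = 319.00 mm; ε'_s = 0.003(c − d')/c = 0.0026 ≥ f_y/E_s = 0.0025, so compression steel does yield.
M_n = (A_s − A'_s) f_y (d − a/2) + A'_s f_y (d − d') = [2540000 × (720 − 135.575) + 665000 × (720 − 41)] × 10⁻⁶ = 1484.44 + 451.54 = 1935.98 kN·m.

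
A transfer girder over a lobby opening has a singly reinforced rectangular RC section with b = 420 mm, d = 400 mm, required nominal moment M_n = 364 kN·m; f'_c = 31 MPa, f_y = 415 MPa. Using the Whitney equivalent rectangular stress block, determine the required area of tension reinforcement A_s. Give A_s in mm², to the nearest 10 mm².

A_s ≈ 2480 mm²

With M_n = 0.85 f'_c a b (d − a/2), solve the quadratic for a:
a = d − √(d² − 2M_n/(0.85 f'_c b)) = 400 − √(400² − 2 × 364×10⁶/(0.85 × 31 × 420)) = 93.05 mm.
A_s = 0.85 f'_c a b / f_y = 0.85 × 31 × 93.05 × 420 / 415 = 2481.4 mm².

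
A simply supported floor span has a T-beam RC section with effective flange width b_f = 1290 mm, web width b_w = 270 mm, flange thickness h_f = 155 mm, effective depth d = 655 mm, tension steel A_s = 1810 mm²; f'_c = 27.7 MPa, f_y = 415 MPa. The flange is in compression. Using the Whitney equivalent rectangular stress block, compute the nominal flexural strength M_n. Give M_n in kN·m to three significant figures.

M_n ≈ 483 kN·m

Tension: T = A_s f_y = 1810 × 415 = 751150 N.
Try a within the flange: a = T/(0.85 f'_c b_f) = 751150/(0.85 × 27.7 × 1290) = 24.73 mm.
Since a = 24.73 ≤ h_f = 155 mm, the stress block lies entirely in the flange; analyse as a rectangular beam of width b_f.
M_n = T(d − a/2) = 751150 × (655 − 12.365) = 482.72 × 10⁶ N·mm.
M_n = 482.72 kN·m.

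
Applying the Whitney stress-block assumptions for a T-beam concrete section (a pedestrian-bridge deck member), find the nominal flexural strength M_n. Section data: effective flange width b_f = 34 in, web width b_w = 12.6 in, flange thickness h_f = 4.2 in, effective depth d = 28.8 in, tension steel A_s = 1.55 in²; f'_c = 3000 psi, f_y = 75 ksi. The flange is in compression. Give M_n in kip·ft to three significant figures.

Tension: T = A_s f_y = 1.55 × 75 = 116.25 kips.
Try a within the flange: a = T/(0.85 f'_c b_f) = 116.25/(0.85 × 3 × 34) = 1.341 in.
Since a = 1.341 ≤ h_f = 4.2 in, the stress block lies entirely in the flange; analyse as a rectangular beam of width b_f.
M_n = T(d − a/2) = 116.25 × (28.8 − 0.6705) = 3270.1 kip·in.
M_n = 3270.1/12 = 272.51 kip·ft.

M_n ≈ 273 kip·ft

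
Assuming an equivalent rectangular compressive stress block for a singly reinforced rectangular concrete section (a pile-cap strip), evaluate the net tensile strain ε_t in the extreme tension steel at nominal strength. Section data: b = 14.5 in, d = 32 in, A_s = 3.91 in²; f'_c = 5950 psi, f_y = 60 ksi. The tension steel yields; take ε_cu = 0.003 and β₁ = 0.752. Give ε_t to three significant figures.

a = A_s f_y/(0.85 f'_c b) = 3.199 in.
β₁ = 0.752, so c = a/β₁ = 3.199/0.752 = 4.254 in.
From the linear strain diagram with ε_cu = 0.003: ε_t = 0.003 (d − c)/c = 0.003 × (32 − 4.254)/4.254 = 0.0196.
Since ε_t ≥ 0.005, the section is tension-controlled.

ε_t ≈ 0.0196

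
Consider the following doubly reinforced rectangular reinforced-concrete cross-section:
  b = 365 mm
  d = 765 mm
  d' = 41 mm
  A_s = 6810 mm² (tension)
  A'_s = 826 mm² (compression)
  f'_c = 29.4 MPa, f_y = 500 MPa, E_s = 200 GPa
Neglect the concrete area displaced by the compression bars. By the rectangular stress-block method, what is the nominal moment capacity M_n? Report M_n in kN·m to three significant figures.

M_n ≈ 2100 kN·m

Assume both tension and compression steel yield.
Net tension couple steel: A_s − A'_s = 5984 mm².
a = (A_s − A'_s) f_y / (0.85 f'_c b) = 2992000/(0.85 × 29.4 × 365) = 328.02 mm.
c = a/β₁ = 328.02/0.84 = 390.50 mm; ε'_s = 0.003(c − d')/c = 0.0027 ≥ f_y/E_s = 0.0025, so compression steel does yield.
M_n = (A_s − A'_s) f_y (d − a/2) + A'_s f_y (d − d') = [2992000 × (765 − 164.01) + 413000 × (765 − 41)] × 10⁻⁶ = 1798.16 + 299.01 = 2097.17 kN·m.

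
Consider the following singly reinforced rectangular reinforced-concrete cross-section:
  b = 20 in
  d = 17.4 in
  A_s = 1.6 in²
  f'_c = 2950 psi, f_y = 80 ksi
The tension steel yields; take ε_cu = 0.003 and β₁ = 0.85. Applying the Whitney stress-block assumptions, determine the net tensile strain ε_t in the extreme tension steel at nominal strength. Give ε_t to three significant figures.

a = A_s f_y/(0.85 f'_c b) = 2.552 in.
β₁ = 0.85, so c = a/β₁ = 2.552/0.85 = 3.002 in.
From the linear strain diagram with ε_cu = 0.003: ε_t = 0.003 (d − c)/c = 0.003 × (17.4 − 3.002)/3.002 = 0.0144.
Since ε_t ≥ 0.005, the section is tension-controlled.

ε_t ≈ 0.0144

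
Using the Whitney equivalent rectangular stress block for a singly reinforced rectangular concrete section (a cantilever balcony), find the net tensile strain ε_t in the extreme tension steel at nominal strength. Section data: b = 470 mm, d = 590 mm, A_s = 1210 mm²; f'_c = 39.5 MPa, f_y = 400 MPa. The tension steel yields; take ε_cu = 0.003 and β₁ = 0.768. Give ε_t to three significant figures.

ε_t ≈ 0.0413

a = A_s f_y/(0.85 f'_c b) = 30.67 mm.
β₁ = 0.768, so c = a/β₁ = 30.67/0.768 = 39.93 mm.
From the linear strain diagram with ε_cu = 0.003: ε_t = 0.003 (d − c)/c = 0.003 × (590 − 39.93)/39.93 = 0.0413.
Since ε_t ≥ 0.005, the section is tension-controlled.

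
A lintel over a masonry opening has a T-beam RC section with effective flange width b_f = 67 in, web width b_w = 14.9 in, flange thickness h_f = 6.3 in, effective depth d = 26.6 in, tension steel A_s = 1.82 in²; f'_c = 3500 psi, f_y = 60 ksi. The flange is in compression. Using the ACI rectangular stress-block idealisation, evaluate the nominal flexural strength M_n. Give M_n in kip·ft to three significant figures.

Tension: T = A_s f_y = 1.82 × 60 = 109.2 kips.
Try a within the flange: a = T/(0.85 f'_c b_f) = 109.2/(0.85 × 3.5 × 67) = 0.548 in.
Since a = 0.548 ≤ h_f = 6.3 in, the stress block lies entirely in the flange; analyse as a rectangular beam of width b_f.
M_n = T(d − a/2) = 109.2 × (26.6 − 0.274) = 2874.8 kip·in.
M_n = 2874.8/12 = 239.57 kip·ft.

M_n ≈ 240 kip·ft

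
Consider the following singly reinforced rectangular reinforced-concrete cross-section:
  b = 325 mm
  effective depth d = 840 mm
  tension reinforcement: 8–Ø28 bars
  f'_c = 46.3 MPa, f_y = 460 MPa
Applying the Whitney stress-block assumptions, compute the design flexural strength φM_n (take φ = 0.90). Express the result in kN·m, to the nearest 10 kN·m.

φM_n ≈ 1530 kN·m

A_s = 8 × 616 = 4928 mm².
T = A_s f_y = 4928 × 460 = 2266880 N = 2266.88 kN.
From C = T: a = T/(0.85 f'_c b) = 2266880/(0.85 × 46.3 × 325) = 177.23 mm.
M_n = T(d − a/2) = 2266.88 kN × (840 − 88.615) mm = 1703.30 kN·m.
φM_n = 0.90 × 1703.30 = 1532.97 kN·m.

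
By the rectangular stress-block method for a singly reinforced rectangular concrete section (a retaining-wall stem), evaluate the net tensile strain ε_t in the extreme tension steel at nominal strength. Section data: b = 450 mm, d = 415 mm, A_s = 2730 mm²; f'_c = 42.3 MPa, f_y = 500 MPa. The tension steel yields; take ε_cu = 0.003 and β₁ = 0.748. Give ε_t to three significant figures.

a = A_s f_y/(0.85 f'_c b) = 84.36 mm.
β₁ = 0.748, so c = a/β₁ = 84.36/0.748 = 112.78 mm.
From the linear strain diagram with ε_cu = 0.003: ε_t = 0.003 (d − c)/c = 0.003 × (415 − 112.78)/112.78 = 0.00804.
Since ε_t ≥ 0.005, the section is tension-controlled.

ε_t ≈ 0.00804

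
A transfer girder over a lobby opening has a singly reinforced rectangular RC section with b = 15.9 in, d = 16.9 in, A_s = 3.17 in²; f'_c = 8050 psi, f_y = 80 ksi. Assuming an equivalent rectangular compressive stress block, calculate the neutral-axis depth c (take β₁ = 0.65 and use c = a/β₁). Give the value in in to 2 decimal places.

T = A_s f_y = 3.17 × 80 = 253.6 kips.
a = T/(0.85 f'_c b) = 253.6/(0.85 × 8.05 × 15.9) = 2.3310 in.
With β₁ = 0.65, c = a/β₁ = 2.3310/0.65 = 3.59 in.

c ≈ 3.59 in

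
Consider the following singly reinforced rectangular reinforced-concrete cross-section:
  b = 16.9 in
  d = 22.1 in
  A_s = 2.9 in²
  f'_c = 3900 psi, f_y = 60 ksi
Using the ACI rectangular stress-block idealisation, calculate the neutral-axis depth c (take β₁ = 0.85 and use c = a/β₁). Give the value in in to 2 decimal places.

c ≈ 3.65 in

T = A_s f_y = 2.9 × 60 = 174 kips.
a = T/(0.85 f'_c b) = 174/(0.85 × 3.9 × 16.9) = 3.1058 in.
With β₁ = 0.85, c = a/β₁ = 3.1058/0.85 = 3.65 in.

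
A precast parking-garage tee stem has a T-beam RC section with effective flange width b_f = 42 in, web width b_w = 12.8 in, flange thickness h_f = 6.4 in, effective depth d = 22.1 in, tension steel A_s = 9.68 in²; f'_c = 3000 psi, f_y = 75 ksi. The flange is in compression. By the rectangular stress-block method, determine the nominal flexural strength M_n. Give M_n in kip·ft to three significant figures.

M_n ≈ 1130 kip·ft

Tension: T = A_s f_y = 9.68 × 75 = 726 kips.
Try a within the flange: a = T/(0.85 f'_c b_f) = 726/(0.85 × 3 × 42) = 6.779 in.
a = 6.779 > h_f = 6.4 in: the block extends into the web. Split into flange-overhang and web parts.
C_f = 0.85 f'_c (b_f − b_w) h_f = 0.85 × 3 × (42 − 12.8) × 6.4 = 476.5 kips.
Remaining web compression depth: a_w = (T − C_f)/(0.85 f'_c b_w) = (726 − 476.5)/(0.85 × 3 × 12.8) = 7.644 in.
M_n = C_f(d − h_f/2) + (T − C_f)(d − a_w/2) = 476.5 × (22.1 − 3.2) + 249.5 × (22.1 − 3.822) = 9005.9 + 4560.4 = 13566.3 kip·in.
M_n = 13566.3/12 = 1130.53 kip·ft.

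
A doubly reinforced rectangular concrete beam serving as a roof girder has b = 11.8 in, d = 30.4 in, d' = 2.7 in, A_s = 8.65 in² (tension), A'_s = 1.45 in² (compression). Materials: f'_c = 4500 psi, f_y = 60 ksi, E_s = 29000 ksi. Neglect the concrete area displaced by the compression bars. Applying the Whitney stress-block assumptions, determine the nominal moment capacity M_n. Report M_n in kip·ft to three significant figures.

M_n ≈ 1120 kip·ft

Assume both steels yield.
a = (A_s − A'_s) f_y/(0.85 f'_c b) = (8.65 − 1.45) × 60/(0.85 × 4.5 × 11.8) = 9.571 in.
c = a/β₁ = 9.571/0.825 = 11.601 in; ε'_s = 0.003(c − d')/c = 0.0023 ≥ ε_y = 0.0021, so the compression steel yields.
M_n = (A_s − A'_s) f_y (d − a/2) + A'_s f_y (d − d') = 432 × (30.4 − 4.7855) + 87 × (30.4 − 2.7) = 11065.5 + 2409.9 = 13475.4 kip·in = 13475.4/12 = 1122.95 kip·ft.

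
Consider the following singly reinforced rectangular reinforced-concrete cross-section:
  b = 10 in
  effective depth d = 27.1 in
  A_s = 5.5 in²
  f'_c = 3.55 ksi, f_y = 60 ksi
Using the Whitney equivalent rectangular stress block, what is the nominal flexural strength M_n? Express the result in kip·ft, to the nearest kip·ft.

T = A_s f_y = 5.5 × 60 = 330 kips.
a = T/(0.85 f'_c b) = 330/(0.85 × 3.55 × 10) = 10.936 in.
M_n = T(d − a/2) = 330 × (27.1 − 5.468) = 7138.6 kip·in = 7138.6/12 = 594.88 kip·ft.

M_n ≈ 595 kip·ft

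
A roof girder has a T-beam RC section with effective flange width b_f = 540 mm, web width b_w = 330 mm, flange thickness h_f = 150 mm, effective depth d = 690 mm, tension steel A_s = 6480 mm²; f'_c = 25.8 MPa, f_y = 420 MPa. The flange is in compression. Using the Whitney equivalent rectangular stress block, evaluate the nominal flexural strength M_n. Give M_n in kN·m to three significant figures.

Tension: T = A_s f_y = 6480 × 420 = 2721600 N.
Try a within the flange: a = T/(0.85 f'_c b_f) = 2721600/(0.85 × 25.8 × 540) = 229.82 mm.
a = 229.82 > h_f = 150 mm: the block extends into the web. Split into flange-overhang and web parts.
C_f = 0.85 f'_c (b_f − b_w) h_f = 0.85 × 25.8 × (540 − 330) × 150 = 690795 N.
Remaining web compression depth: a_w = (T − C_f)/(0.85 f'_c b_w) = (2721600 − 690795)/(0.85 × 25.8 × 330) = 280.62 mm.
M_n = C_f(d − h_f/2) + (T − C_f)(d − a_w/2) = 690795 × (690 − 75) + 2030805 × (690 − 140.31) = 424.84 + 1116.31 = 1541.15 × 10⁶ N·mm.
M_n = 1541.15 kN·m.

M_n ≈ 1540 kN·m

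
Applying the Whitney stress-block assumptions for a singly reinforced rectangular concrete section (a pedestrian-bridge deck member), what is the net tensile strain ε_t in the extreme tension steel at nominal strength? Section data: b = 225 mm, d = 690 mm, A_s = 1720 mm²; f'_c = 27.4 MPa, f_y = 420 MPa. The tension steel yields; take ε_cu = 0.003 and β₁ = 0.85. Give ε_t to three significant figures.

a = A_s f_y/(0.85 f'_c b) = 137.86 mm.
β₁ = 0.85, so c = a/β₁ = 137.86/0.85 = 162.19 mm.
From the linear strain diagram with ε_cu = 0.003: ε_t = 0.003 (d − c)/c = 0.003 × (690 − 162.19)/162.19 = 0.00976.
Since ε_t ≥ 0.005, the section is tension-controlled.

ε_t ≈ 0.00976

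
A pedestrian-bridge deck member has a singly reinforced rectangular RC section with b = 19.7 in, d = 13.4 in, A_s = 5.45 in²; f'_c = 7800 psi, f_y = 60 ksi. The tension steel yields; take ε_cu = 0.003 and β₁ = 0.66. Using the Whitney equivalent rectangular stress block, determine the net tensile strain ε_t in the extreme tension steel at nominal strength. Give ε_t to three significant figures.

ε_t ≈ 0.00760

a = A_s f_y/(0.85 f'_c b) = 2.504 in.
β₁ = 0.66, so c = a/β₁ = 2.504/0.66 = 3.794 in.
From the linear strain diagram with ε_cu = 0.003: ε_t = 0.003 (d − c)/c = 0.003 × (13.4 − 3.794)/3.794 = 0.00760.
Since ε_t ≥ 0.005, the section is tension-controlled.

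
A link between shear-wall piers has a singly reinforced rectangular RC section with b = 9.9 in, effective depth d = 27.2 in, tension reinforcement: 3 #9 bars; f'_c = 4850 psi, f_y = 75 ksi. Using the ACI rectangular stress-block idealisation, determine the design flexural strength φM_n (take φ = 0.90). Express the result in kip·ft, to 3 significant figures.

A_s = 3 × 1 = 3 in².
T = A_s f_y = 3 × 75 = 225 kips.
a = T/(0.85 f'_c b) = 225/(0.85 × 4.85 × 9.9) = 5.513 in.
M_n = T(d − a/2) = 225 × (27.2 − 2.7565) = 5499.8 kip·in = 5499.8/12 = 458.32 kip·ft.
φM_n = 0.90 × 458.32 = 412.49 kip·ft.

φM_n ≈ 412 kip·ft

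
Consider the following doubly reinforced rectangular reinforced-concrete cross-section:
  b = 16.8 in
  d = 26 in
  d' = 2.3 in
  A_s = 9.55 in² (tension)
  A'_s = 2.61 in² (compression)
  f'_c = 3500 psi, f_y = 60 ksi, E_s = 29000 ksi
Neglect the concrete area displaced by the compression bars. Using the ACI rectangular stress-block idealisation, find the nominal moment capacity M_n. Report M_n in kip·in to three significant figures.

Assume both steels yield.
a = (A_s − A'_s) f_y/(0.85 f'_c b) = (9.55 − 2.61) × 60/(0.85 × 3.5 × 16.8) = 8.331 in.
c = a/β₁ = 8.331/0.85 = 9.801 in; ε'_s = 0.003(c − d')/c = 0.0023 ≥ ε_y = 0.0021, so the compression steel yields.
M_n = (A_s − A'_s) f_y (d − a/2) + A'_s f_y (d − d') = 416.4 × (26 − 4.1655) + 156.6 × (26 − 2.3) = 9091.9 + 3711.4 = 12803.3 kip·in.

M_n ≈ 12800 kip·in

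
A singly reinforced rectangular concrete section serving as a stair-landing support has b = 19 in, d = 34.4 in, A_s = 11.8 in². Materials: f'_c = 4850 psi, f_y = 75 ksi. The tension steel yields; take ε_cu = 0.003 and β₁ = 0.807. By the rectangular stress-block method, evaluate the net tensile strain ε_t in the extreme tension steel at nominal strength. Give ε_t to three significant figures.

ε_t ≈ 0.00437

a = A_s f_y/(0.85 f'_c b) = 11.299 in.
β₁ = 0.807, so c = a/β₁ = 11.299/0.807 = 14.001 in.
From the linear strain diagram with ε_cu = 0.003: ε_t = 0.003 (d − c)/c = 0.003 × (34.4 − 14.001)/14.001 = 0.00437.
ε_t is between 0.004 and 0.005 — transition zone.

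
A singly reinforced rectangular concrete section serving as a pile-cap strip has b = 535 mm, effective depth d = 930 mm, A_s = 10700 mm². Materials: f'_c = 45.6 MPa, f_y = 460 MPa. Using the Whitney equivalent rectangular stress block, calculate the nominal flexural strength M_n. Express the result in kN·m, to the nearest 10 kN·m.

M_n ≈ 3990 kN·m

T = A_s f_y = 10700 × 460 = 4922000 N = 4922 kN.
From C = T: a = T/(0.85 f'_c b) = 4922000/(0.85 × 45.6 × 535) = 237.36 mm.
M_n = T(d − a/2) = 4922 kN × (930 − 118.68) mm = 3993.32 kN·m.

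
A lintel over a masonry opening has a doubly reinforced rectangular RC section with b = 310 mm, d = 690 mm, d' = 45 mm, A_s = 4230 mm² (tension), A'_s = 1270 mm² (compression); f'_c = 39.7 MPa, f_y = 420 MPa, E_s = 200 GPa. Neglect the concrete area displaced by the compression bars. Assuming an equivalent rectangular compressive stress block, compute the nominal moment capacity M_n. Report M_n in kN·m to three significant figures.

M_n ≈ 1130 kN·m

Assume both tension and compression steel yield.
Net tension couple steel: A_s − A'_s = 2960 mm².
a = (A_s − A'_s) f_y / (0.85 f'_c b) = 1243200/(0.85 × 39.7 × 310) = 118.84 mm.
c = a/β₁ = 118.84/0.766 = 155.14 mm; ε'_s = 0.003(c − d')/c = 0.0021 ≥ f_y/E_s = 0.0021, so compression steel does yield.
M_n = (A_s − A'_s) f_y (d − a/2) + A'_s f_y (d − d') = [1243200 × (690 − 59.42) + 533400 × (690 − 45)] × 10⁻⁶ = 783.94 + 344.04 = 1127.98 kN·m.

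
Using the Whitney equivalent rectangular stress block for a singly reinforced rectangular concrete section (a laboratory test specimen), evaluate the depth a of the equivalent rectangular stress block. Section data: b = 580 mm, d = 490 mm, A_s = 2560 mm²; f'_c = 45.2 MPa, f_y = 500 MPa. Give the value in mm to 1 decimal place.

a ≈ 57.4 mm

T = A_s f_y = 2560 × 500 = 1280000 N = 1280 kN.
Setting C = 0.85 f'_c a b equal to T: a = 1280000/(0.85 × 45.2 × 580) = 57.4 mm.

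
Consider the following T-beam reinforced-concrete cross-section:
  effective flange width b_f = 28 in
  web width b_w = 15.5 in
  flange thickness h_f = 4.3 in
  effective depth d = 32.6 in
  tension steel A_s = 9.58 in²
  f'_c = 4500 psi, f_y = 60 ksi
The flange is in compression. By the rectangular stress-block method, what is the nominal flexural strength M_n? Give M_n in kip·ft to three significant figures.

M_n ≈ 1430 kip·ft

Tension: T = A_s f_y = 9.58 × 60 = 574.8 kips.
Try a within the flange: a = T/(0.85 f'_c b_f) = 574.8/(0.85 × 4.5 × 28) = 5.367 in.
a = 5.367 > h_f = 4.3 in: the block extends into the web. Split into flange-overhang and web parts.
C_f = 0.85 f'_c (b_f − b_w) h_f = 0.85 × 4.5 × (28 − 15.5) × 4.3 = 205.6 kips.
Remaining web compression depth: a_w = (T − C_f)/(0.85 f'_c b_w) = (574.8 − 205.6)/(0.85 × 4.5 × 15.5) = 6.227 in.
M_n = C_f(d − h_f/2) + (T − C_f)(d − a_w/2) = 205.6 × (32.6 − 2.15) + 369.2 × (32.6 − 3.1135) = 6260.5 + 10886.4 = 17146.9 kip·in.
M_n = 17146.9/12 = 1428.91 kip·ft.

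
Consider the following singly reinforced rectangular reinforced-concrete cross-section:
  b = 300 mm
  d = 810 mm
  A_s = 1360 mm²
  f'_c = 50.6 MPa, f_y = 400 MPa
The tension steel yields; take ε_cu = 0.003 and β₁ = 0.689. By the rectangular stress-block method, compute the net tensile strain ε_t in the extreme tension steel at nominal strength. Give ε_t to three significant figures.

a = A_s f_y/(0.85 f'_c b) = 42.16 mm.
β₁ = 0.689, so c = a/β₁ = 42.16/0.689 = 61.19 mm.
From the linear strain diagram with ε_cu = 0.003: ε_t = 0.003 (d − c)/c = 0.003 × (810 − 61.19)/61.19 = 0.0367.
Since ε_t ≥ 0.005, the section is tension-controlled.

ε_t ≈ 0.0367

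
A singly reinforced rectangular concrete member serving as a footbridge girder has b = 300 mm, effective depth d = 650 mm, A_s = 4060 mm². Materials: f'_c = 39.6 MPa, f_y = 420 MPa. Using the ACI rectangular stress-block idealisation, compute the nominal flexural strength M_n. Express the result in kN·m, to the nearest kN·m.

M_n ≈ 964 kN·m

T = A_s f_y = 4060 × 420 = 1705200 N = 1705.2 kN.
From C = T: a = T/(0.85 f'_c b) = 1705200/(0.85 × 39.6 × 300) = 168.87 mm.
M_n = T(d − a/2) = 1705.2 kN × (650 − 84.435) mm = 964.40 kN·m.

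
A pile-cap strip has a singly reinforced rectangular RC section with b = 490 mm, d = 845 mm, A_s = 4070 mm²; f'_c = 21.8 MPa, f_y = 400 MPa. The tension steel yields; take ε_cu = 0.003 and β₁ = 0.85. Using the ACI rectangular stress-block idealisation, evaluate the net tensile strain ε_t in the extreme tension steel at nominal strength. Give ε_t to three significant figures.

ε_t ≈ 0.00902

a = A_s f_y/(0.85 f'_c b) = 179.30 mm.
β₁ = 0.85, so c = a/β₁ = 179.30/0.85 = 210.94 mm.
From the linear strain diagram with ε_cu = 0.003: ε_t = 0.003 (d − c)/c = 0.003 × (845 − 210.94)/210.94 = 0.00902.
Since ε_t ≥ 0.005, the section is tension-controlled.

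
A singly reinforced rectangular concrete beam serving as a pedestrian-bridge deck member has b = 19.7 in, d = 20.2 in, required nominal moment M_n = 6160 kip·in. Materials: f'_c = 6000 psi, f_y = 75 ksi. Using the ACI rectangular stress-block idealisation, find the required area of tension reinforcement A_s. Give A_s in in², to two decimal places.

From M_n = 0.85 f'_c a b (d − a/2):
a = d − √(d² − 2M_n/(0.85 f'_c b)) = 20.2 − √(20.2² − 2 × 6160/(0.85 × 6 × 19.7)) = 3.306 in.
A_s = 0.85 f'_c a b / f_y = 0.85 × 6 × 3.306 × 19.7 / 75 = 4.429 in².

A_s ≈ 4.43 in²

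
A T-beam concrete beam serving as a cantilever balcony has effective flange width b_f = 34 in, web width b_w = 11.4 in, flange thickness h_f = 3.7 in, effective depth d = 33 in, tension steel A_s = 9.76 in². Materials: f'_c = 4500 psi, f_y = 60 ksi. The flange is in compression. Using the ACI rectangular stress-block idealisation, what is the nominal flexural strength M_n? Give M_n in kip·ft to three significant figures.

M_n ≈ 1490 kip·ft

Tension: T = A_s f_y = 9.76 × 60 = 585.6 kips.
Try a within the flange: a = T/(0.85 f'_c b_f) = 585.6/(0.85 × 4.5 × 34) = 4.503 in.
a = 4.503 > h_f = 3.7 in: the block extends into the web. Split into flange-overhang and web parts.
C_f = 0.85 f'_c (b_f − b_w) h_f = 0.85 × 4.5 × (34 − 11.4) × 3.7 = 319.8 kips.
Remaining web compression depth: a_w = (T − C_f)/(0.85 f'_c b_w) = (585.6 − 319.8)/(0.85 × 4.5 × 11.4) = 6.096 in.
M_n = C_f(d − h_f/2) + (T − C_f)(d − a_w/2) = 319.8 × (33 − 1.85) + 265.8 × (33 − 3.048) = 9961.8 + 7961.2 = 17923.0 kip·in.
M_n = 17923.0/12 = 1493.58 kip·ft.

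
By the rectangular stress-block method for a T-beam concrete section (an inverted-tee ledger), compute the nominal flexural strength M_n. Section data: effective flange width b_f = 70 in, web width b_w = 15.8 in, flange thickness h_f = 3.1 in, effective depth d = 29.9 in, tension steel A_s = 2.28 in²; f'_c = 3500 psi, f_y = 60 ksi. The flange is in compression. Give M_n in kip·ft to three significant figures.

M_n ≈ 337 kip·ft

Tension: T = A_s f_y = 2.28 × 60 = 136.8 kips.
Try a within the flange: a = T/(0.85 f'_c b_f) = 136.8/(0.85 × 3.5 × 70) = 0.657 in.
Since a = 0.657 ≤ h_f = 3.1 in, the stress block lies entirely in the flange; analyse as a rectangular beam of width b_f.
M_n = T(d − a/2) = 136.8 × (29.9 − 0.3285) = 4045.4 kip·in.
M_n = 4045.4/12 = 337.12 kip·ft.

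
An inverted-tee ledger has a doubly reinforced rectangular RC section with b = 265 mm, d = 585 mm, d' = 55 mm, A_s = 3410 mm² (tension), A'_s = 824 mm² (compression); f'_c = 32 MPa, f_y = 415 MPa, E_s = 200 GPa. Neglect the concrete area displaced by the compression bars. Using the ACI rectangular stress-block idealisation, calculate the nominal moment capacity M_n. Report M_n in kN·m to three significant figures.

M_n ≈ 729 kN·m

Assume both tension and compression steel yield.
Net tension couple steel: A_s − A'_s = 2586 mm².
a = (A_s − A'_s) f_y / (0.85 f'_c b) = 1073190/(0.85 × 32 × 265) = 148.89 mm.
c = a/β₁ = 148.89/0.821 = 181.35 mm; ε'_s = 0.003(c − d')/c = 0.0021 ≥ f_y/E_s = 0.0021, so compression steel does yield.
M_n = (A_s − A'_s) f_y (d − a/2) + A'_s f_y (d − d') = [1073190 × (585 − 74.445) + 341960 × (585 − 55)] × 10⁻⁶ = 547.92 + 181.24 = 729.16 kN·m.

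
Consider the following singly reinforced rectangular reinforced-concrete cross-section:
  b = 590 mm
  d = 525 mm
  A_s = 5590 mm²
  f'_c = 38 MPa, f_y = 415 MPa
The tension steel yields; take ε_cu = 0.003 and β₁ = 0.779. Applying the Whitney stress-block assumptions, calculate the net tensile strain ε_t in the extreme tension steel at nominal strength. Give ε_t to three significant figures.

a = A_s f_y/(0.85 f'_c b) = 121.73 mm.
β₁ = 0.779, so c = a/β₁ = 121.73/0.779 = 156.26 mm.
From the linear strain diagram with ε_cu = 0.003: ε_t = 0.003 (d − c)/c = 0.003 × (525 − 156.26)/156.26 = 0.00708.
Since ε_t ≥ 0.005, the section is tension-controlled.

ε_t ≈ 0.00708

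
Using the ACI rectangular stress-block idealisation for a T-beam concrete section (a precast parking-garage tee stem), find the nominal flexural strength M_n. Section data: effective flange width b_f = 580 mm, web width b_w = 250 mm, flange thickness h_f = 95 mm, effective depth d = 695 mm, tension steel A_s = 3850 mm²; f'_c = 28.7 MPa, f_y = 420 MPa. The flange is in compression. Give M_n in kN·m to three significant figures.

Tension: T = A_s f_y = 3850 × 420 = 1617000 N.
Try a within the flange: a = T/(0.85 f'_c b_f) = 1617000/(0.85 × 28.7 × 580) = 114.28 mm.
a = 114.28 > h_f = 95 mm: the block extends into the web. Split into flange-overhang and web parts.
C_f = 0.85 f'_c (b_f − b_w) h_f = 0.85 × 28.7 × (580 − 250) × 95 = 764783 N.
Remaining web compression depth: a_w = (T − C_f)/(0.85 f'_c b_w) = (1617000 − 764783)/(0.85 × 28.7 × 250) = 139.74 mm.
M_n = C_f(d − h_f/2) + (T − C_f)(d − a_w/2) = 764783 × (695 − 47.5) + 852217 × (695 − 69.87) = 495.20 + 532.75 = 1027.95 × 10⁶ N·mm.
M_n = 1027.95 kN·m.

M_n ≈ 1030 kN·m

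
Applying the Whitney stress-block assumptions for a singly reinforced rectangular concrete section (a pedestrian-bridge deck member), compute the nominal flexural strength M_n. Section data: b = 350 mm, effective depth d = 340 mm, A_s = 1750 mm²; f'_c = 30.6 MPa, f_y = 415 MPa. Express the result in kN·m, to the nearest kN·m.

T = A_s f_y = 1750 × 415 = 726250 N = 726.25 kN.
From C = T: a = T/(0.85 f'_c b) = 726250/(0.85 × 30.6 × 350) = 79.78 mm.
M_n = T(d − a/2) = 726.25 kN × (340 − 39.89) mm = 217.95 kN·m.

M_n ≈ 218 kN·m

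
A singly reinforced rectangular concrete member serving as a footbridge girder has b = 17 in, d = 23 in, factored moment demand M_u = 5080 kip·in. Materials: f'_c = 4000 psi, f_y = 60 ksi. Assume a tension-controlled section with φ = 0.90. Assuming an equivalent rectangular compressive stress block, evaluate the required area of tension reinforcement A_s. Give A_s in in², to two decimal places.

M_n = M_u/φ = 5080/0.90 = 5644.44 kip·in.
From M_n = 0.85 f'_c a b (d − a/2):
a = d − √(d² − 2M_n/(0.85 f'_c b)) = 23 − √(23² − 2 × 5644.44/(0.85 × 4 × 17)) = 4.733 in.
A_s = 0.85 f'_c a b / f_y = 0.85 × 4 × 4.733 × 17 / 60 = 4.559 in².

A_s ≈ 4.56 in²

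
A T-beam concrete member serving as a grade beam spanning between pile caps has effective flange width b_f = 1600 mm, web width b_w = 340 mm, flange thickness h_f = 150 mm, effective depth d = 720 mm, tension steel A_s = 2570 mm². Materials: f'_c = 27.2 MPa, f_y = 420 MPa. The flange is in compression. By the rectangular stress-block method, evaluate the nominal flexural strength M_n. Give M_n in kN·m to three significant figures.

M_n ≈ 761 kN·m

Tension: T = A_s f_y = 2570 × 420 = 1079400 N.
Try a within the flange: a = T/(0.85 f'_c b_f) = 1079400/(0.85 × 27.2 × 1600) = 29.18 mm.
Since a = 29.18 ≤ h_f = 150 mm, the stress block lies entirely in the flange; analyse as a rectangular beam of width b_f.
M_n = T(d − a/2) = 1079400 × (720 − 14.59) = 761.42 × 10⁶ N·mm.
M_n = 761.42 kN·m.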